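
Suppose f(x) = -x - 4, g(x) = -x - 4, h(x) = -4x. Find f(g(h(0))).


0


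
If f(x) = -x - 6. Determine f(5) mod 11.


f(5) = -11
-11 mod 11 = 0

0


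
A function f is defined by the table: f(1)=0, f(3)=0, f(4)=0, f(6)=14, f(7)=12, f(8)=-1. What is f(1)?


0


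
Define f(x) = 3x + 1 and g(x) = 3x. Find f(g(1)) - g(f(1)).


f(g(1)) = 10
g(f(1)) = 12
Difference = -2

-2


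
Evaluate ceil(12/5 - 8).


-5


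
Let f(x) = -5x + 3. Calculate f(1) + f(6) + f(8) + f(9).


f(1) = -2
f(6) = -27
f(8) = -37
f(9) = -42
Sum = -108

-108


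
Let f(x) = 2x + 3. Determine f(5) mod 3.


f(5) = 13
13 mod 3 = 1

1


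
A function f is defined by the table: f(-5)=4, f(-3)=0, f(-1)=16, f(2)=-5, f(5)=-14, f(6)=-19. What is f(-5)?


4


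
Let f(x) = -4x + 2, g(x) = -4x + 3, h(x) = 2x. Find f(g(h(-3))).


h(-3) = -6
g(-6) = 27
f(27) = -106

-106


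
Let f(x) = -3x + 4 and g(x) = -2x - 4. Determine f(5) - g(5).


f(5) = -11
g(5) = -14
Difference = 3

3


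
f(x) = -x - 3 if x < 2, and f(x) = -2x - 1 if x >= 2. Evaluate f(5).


5 satisfies x >= 2
f(5) = -11

-11


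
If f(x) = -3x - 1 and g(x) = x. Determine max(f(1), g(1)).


1


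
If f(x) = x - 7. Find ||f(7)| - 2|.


f(7) = 0
|0| = 0
|0 - 2| = 2

2


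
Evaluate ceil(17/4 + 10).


17/4 = 4.25
4.25 + 10 = 14.25
ceil(14.25) = 15

15


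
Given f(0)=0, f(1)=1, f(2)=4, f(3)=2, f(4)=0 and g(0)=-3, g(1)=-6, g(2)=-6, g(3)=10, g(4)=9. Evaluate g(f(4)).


f(4) = 0
g(0) = -3

-3


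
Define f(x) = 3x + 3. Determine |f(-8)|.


21


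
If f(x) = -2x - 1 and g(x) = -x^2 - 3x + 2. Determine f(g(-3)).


-5


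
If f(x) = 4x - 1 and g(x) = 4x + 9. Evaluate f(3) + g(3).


f(3) = 11
g(3) = 21
Sum = 32

32


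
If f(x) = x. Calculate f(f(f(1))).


f(1) = 1
f(1) = 1
f(1) = 1

1


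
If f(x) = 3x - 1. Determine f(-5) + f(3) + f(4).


3


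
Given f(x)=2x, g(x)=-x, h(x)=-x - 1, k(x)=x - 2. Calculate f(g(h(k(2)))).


2


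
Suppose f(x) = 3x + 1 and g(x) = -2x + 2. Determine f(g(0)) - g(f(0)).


f(g(0)) = 7
g(f(0)) = 0
Difference = 7

7


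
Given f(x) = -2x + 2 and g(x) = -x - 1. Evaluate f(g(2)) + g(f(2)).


f(g(2)) = 8
g(f(2)) = 1
Sum = 9

9


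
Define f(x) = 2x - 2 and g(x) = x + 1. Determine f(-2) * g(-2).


f(-2) = -6
g(-2) = -1
Product = 6

6


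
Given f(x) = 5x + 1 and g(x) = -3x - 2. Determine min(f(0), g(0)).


f(0) = 1
g(0) = -2
min = -2

-2


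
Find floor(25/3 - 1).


25/3 = 8.3333
8.3333 - 1 = 7.3333
floor(7.3333) = 7

7


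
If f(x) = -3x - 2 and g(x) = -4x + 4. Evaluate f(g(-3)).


g(-3) = 16
f(16) = -50

-50


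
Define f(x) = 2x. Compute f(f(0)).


f(0) = 0
f(0) = 0

0


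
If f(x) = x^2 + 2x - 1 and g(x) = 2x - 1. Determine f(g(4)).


g(4) = 7
f(7) = 1*(7)^2 + 2*(7) - 1 = 62

62


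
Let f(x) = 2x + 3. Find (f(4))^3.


f(4) = 11
(11)^3 = 1331

1331


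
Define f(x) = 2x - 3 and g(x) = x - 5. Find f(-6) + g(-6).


f(-6) = -15
g(-6) = -11
Sum = -26

-26


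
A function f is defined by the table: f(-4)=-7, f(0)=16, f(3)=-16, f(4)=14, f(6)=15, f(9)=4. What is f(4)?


Reading from the table at x = 4

14


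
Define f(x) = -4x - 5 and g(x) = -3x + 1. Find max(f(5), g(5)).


-14


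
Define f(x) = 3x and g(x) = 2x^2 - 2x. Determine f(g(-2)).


g(-2) = 12
f(12) = 36

36


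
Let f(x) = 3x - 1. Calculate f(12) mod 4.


f(12) = 35
35 mod 4 = 3

3


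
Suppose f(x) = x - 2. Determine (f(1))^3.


f(1) = -1
(-1)^3 = -1

-1


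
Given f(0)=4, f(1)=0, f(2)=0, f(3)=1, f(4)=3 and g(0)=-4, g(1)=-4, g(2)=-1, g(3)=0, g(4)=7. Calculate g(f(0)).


f(0) = 4
g(4) = 7

7


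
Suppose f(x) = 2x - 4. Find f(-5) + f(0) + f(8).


f(-5) = -14
f(0) = -4
f(8) = 12
Sum = -6

-6


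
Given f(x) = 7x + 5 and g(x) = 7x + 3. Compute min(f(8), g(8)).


59


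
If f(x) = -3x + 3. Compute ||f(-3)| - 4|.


f(-3) = 12
|12| = 12
|12 - 4| = 8

8


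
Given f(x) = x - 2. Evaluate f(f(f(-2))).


f(-2) = -4
f(-4) = -6
f(-6) = -8

-8


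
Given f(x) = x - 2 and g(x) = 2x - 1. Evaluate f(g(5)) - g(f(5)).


f(g(5)) = 7
g(f(5)) = 5
Difference = 2

2


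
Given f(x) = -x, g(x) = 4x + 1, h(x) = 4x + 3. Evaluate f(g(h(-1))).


h(-1) = -1
g(-1) = -3
f(-3) = 3

3


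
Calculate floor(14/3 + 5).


14/3 = 4.6667
4.6667 + 5 = 9.6667
floor(9.6667) = 9

9


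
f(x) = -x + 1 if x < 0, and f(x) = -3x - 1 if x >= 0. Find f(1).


1 satisfies x >= 0
f(1) = -4

-4


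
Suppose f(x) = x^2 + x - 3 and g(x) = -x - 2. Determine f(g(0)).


g(0) = -2
f(-2) = 1*(-2)^2 + 1*(-2) - 3 = -1

-1


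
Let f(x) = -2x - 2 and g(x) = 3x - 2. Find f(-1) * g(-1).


f(-1) = 0
g(-1) = -5
Product = 0

0


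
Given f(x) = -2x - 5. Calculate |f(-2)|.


f(-2) = -1
|-1| = 1

1


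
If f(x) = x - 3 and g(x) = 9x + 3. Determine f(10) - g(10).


f(10) = 7
g(10) = 93
Difference = -86

-86


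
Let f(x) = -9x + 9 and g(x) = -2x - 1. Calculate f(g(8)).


g(8) = -17
f(-17) = 162

162


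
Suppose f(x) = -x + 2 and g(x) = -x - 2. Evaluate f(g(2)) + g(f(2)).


f(g(2)) = 6
g(f(2)) = -2
Sum = 4

4


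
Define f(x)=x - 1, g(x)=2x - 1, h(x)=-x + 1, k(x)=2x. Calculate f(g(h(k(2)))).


k(2) = 4
h(4) = -3
g(-3) = -7
f(-7) = -8

-8


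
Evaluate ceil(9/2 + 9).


9/2 = 4.5
4.5 + 9 = 13.5
ceil(13.5) = 14

14


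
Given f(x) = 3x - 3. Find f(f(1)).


f(1) = 0
f(0) = -3

-3


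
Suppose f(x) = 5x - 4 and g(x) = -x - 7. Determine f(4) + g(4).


f(4) = 16
g(4) = -11
Sum = 5

5


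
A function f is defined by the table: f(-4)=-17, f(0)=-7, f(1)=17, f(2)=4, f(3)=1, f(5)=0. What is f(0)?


Reading from the table at x = 0

-7


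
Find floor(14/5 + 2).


14/5 = 2.8
2.8 + 2 = 4.8
floor(4.8) = 4

4


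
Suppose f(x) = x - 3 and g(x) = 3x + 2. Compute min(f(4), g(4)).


f(4) = 1
g(4) = 14
min = 1

1


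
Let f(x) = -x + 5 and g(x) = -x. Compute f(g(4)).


9


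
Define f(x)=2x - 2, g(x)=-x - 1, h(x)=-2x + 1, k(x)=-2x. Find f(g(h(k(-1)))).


k(-1) = 2
h(2) = -3
g(-3) = 2
f(2) = 2

2


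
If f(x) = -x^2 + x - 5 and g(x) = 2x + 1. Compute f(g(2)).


g(2) = 5
f(5) = (-1)*(5)^2 + 1*(5) - 5 = -25

-25


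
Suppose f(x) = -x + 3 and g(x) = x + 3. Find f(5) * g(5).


f(5) = -2
g(5) = 8
Product = -16

-16


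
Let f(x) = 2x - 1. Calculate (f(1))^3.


f(1) = 1
(1)^3 = 1

1


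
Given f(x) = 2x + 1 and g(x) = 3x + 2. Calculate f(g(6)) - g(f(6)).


0


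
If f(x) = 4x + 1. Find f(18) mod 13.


f(18) = 73
73 mod 13 = 8

8


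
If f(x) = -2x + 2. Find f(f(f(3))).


f(3) = -4
f(-4) = 10
f(10) = -18

-18


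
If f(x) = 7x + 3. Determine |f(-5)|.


f(-5) = -32
|-32| = 32

32


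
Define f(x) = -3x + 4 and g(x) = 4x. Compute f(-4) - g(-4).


f(-4) = 16
g(-4) = -16
Difference = 32

32


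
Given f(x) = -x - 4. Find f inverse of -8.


Solve -x - 4 = -8
x = (-8 + 4) / (-1) = 4

4


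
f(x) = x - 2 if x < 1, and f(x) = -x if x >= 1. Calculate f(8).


8 satisfies x >= 1
f(8) = -8

-8


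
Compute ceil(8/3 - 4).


8/3 = 2.6667
2.6667 - 4 = -1.3333
ceil(-1.3333) = -1

-1


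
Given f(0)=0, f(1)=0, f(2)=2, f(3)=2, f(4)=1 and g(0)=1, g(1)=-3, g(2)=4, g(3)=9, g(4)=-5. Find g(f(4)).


f(4) = 1
g(1) = -3

-3


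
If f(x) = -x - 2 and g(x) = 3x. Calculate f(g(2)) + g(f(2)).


-20


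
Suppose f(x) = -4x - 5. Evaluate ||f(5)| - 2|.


23


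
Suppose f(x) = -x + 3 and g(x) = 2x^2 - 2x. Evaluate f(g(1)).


g(1) = 0
f(0) = 3

3


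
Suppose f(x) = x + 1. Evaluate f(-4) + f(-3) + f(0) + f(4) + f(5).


f(-4) = -3
f(-3) = -2
f(0) = 1
f(4) = 5
f(5) = 6
Sum = 7

7


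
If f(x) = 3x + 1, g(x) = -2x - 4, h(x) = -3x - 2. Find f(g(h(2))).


37


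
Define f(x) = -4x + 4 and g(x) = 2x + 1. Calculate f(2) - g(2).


f(2) = -4
g(2) = 5
Difference = -9

-9


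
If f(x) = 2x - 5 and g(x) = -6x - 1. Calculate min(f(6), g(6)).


f(6) = 7
g(6) = -37
min = -37

-37


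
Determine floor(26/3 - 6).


26/3 = 8.6667
8.6667 - 6 = 2.6667
floor(2.6667) = 2

2


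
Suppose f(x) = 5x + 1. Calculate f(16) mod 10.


f(16) = 81
81 mod 10 = 1

1


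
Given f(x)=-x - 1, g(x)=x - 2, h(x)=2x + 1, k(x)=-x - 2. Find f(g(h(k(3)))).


10


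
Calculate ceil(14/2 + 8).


14/2 = 7
7 + 8 = 15
ceil(15) = 15

15


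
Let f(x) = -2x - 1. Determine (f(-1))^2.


f(-1) = 1
(1)^2 = 1

1


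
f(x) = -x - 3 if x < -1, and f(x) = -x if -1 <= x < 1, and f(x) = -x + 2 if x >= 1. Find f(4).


4 satisfies x >= 1
f(4) = -2

-2


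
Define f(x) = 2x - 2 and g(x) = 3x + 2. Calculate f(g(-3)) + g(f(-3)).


f(g(-3)) = -16
g(f(-3)) = -22
Sum = -38

-38


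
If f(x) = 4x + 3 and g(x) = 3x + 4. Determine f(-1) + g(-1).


f(-1) = -1
g(-1) = 1
Sum = 0

0


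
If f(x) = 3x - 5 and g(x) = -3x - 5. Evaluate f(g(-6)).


g(-6) = 13
f(13) = 34

34


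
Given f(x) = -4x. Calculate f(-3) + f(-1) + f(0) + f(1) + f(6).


f(-3) = 12
f(-1) = 4
f(0) = 0
f(1) = -4
f(6) = -24
Sum = -12

-12


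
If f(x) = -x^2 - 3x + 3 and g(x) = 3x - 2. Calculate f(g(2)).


g(2) = 4
f(4) = (-1)*(4)^2 - 3*(4) + 3 = -25

-25


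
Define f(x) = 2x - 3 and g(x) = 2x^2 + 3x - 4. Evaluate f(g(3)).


g(3) = 23
f(23) = 43

43


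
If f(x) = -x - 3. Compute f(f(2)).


f(2) = -5
f(-5) = 2

2


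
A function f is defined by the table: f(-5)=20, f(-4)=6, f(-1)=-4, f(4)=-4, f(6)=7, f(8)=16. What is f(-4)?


Reading from the table at x = -4

6


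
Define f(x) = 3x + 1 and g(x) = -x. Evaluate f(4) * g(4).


f(4) = 13
g(4) = -4
Product = -52

-52


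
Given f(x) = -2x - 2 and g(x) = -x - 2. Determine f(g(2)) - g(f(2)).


f(g(2)) = 6
g(f(2)) = 4
Difference = 2

2


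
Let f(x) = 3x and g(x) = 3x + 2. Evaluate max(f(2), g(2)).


f(2) = 6
g(2) = 8
max = 8

8


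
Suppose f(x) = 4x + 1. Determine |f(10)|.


f(10) = 41
|41| = 41

41


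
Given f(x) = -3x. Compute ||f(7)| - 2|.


f(7) = -21
|-21| = 21
|21 - 2| = 19

19


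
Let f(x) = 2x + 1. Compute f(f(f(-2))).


f(-2) = -3
f(-3) = -5
f(-5) = -9

-9


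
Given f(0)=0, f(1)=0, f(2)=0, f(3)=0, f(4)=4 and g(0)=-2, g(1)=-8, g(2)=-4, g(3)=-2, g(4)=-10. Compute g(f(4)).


f(4) = 4
g(4) = -10

-10


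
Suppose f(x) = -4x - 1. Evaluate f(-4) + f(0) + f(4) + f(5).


-24


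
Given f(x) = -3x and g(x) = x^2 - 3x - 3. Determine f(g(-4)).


-75


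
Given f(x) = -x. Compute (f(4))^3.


f(4) = -4
(-4)^3 = -64

-64


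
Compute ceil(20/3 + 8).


20/3 = 6.6667
6.6667 + 8 = 14.6667
ceil(14.6667) = 15

15


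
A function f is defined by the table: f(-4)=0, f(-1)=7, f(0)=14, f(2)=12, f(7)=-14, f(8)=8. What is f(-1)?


Reading from the table at x = -1

7


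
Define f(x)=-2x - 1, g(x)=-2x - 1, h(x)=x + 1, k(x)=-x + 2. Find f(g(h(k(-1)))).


k(-1) = 3
h(3) = 4
g(4) = -9
f(-9) = 17

17


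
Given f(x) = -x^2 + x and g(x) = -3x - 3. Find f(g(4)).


g(4) = -15
f(-15) = (-1)*(-15)^2 + 1*(-15) = -240

-240


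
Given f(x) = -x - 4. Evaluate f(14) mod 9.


f(14) = -18
-18 mod 9 = 0

0


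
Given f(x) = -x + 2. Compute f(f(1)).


f(1) = 1
f(1) = 1

1


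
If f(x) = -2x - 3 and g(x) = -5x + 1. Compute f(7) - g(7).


f(7) = -17
g(7) = -34
Difference = 17

17


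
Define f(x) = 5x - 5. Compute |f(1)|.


f(1) = 0
|0| = 0

0


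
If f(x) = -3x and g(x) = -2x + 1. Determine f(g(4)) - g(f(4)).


-4


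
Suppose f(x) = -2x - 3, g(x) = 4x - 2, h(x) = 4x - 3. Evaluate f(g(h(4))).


h(4) = 13
g(13) = 50
f(50) = -103

-103


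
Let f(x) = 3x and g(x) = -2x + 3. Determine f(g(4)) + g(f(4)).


f(g(4)) = -15
g(f(4)) = -21
Sum = -36

-36


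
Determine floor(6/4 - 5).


6/4 = 1.5
1.5 - 5 = -3.5
floor(-3.5) = -4

-4


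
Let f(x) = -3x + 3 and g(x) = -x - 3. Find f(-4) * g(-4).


f(-4) = 15
g(-4) = 1
Product = 15

15


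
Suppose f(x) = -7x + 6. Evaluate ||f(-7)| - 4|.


f(-7) = 55
|55| = 55
|55 - 4| = 51

51


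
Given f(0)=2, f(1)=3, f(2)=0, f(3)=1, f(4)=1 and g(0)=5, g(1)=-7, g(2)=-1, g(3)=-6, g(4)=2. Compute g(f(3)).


f(3) = 1
g(1) = -7

-7


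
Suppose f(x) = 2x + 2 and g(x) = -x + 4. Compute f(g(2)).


6


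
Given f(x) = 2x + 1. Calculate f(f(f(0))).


7


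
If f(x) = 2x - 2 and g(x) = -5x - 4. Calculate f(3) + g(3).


f(3) = 4
g(3) = -19
Sum = -15

-15


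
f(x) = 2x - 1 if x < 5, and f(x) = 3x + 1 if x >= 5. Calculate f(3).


3 satisfies x < 5
f(3) = 5

5


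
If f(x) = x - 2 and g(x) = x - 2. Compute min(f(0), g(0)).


f(0) = -2
g(0) = -2
min = -2

-2


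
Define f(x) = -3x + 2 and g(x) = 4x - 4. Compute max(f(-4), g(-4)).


f(-4) = 14
g(-4) = -20
max = 14

14


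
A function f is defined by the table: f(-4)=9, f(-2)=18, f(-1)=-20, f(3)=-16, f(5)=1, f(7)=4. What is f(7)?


Reading from the table at x = 7

4


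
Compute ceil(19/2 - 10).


0


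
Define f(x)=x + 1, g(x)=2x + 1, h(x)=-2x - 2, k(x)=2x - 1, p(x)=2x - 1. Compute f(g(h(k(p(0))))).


p(0) = -1
k(-1) = -3
h(-3) = 4
g(4) = 9
f(9) = 10

10


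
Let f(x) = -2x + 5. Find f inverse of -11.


Solve -2x + 5 = -11
x = (-11 - 5) / (-2) = 8

8


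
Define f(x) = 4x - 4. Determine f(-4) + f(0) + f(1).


f(-4) = -20
f(0) = -4
f(1) = 0
Sum = -24

-24


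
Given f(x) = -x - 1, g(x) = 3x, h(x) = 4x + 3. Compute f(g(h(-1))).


h(-1) = -1
g(-1) = -3
f(-3) = 2

2


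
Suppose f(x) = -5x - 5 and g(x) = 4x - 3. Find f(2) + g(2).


f(2) = -15
g(2) = 5
Sum = -10

-10


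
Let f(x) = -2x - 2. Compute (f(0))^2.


f(0) = -2
(-2)^2 = 4

4


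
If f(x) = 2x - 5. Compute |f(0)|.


f(0) = -5
|-5| = 5

5


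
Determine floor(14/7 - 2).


14/7 = 2
2 - 2 = 0
floor(0) = 0

0


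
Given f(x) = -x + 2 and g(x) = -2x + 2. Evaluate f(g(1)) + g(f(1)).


f(g(1)) = 2
g(f(1)) = 0
Sum = 2

2


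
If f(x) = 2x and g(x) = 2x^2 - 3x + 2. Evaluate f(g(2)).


8


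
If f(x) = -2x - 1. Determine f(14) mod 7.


f(14) = -29
-29 mod 7 = 6

6


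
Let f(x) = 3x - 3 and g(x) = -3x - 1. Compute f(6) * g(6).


-285


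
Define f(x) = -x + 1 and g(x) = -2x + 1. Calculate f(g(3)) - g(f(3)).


f(g(3)) = 6
g(f(3)) = 5
Difference = 1

1


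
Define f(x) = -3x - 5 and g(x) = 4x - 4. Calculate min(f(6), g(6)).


-23


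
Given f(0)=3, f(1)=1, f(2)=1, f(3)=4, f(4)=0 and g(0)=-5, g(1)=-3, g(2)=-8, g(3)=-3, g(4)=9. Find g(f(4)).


-5


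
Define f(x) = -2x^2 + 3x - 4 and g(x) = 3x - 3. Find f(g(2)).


-13


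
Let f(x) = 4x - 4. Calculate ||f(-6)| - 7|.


f(-6) = -28
|-28| = 28
|28 - 7| = 21

21


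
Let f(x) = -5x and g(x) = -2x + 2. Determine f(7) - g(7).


f(7) = -35
g(7) = -12
Difference = -23

-23


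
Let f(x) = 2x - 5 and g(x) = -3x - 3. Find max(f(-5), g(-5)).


f(-5) = -15
g(-5) = 12
max = 12

12


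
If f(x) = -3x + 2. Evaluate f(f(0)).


f(0) = 2
f(2) = -4

-4


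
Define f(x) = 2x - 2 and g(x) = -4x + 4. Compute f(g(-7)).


g(-7) = 32
f(32) = 62

62


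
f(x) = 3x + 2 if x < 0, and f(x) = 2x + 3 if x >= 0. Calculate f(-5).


-13


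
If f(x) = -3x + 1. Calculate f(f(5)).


f(5) = -14
f(-14) = 43

43


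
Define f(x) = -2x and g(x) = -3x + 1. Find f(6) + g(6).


-29


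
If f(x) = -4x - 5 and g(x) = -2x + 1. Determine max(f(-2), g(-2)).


f(-2) = 3
g(-2) = 5
max = 5

5


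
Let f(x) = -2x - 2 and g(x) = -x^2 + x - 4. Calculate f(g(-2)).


g(-2) = -10
f(-10) = 18

18


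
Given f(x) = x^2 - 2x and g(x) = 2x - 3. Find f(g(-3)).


g(-3) = -9
f(-9) = 1*(-9)^2 - 2*(-9) = 99

99


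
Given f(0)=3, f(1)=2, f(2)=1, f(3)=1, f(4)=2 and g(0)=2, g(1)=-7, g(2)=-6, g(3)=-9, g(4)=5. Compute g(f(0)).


f(0) = 3
g(3) = -9

-9


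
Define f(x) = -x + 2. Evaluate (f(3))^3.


f(3) = -1
(-1)^3 = -1

-1


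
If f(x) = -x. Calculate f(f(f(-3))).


f(-3) = 3
f(3) = -3
f(-3) = 3

3


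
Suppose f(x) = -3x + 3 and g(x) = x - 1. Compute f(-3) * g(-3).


f(-3) = 12
g(-3) = -4
Product = -48

-48


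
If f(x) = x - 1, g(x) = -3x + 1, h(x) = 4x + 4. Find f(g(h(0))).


h(0) = 4
g(4) = -11
f(-11) = -12

-12


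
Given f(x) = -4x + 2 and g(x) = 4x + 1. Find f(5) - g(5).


f(5) = -18
g(5) = 21
Difference = -39

-39


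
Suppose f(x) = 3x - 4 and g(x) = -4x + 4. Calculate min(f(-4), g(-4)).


-16


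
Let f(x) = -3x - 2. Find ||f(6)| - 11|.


f(6) = -20
|-20| = 20
|20 - 11| = 9

9


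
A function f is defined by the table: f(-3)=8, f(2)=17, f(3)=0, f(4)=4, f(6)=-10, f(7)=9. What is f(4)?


Reading from the table at x = 4

4


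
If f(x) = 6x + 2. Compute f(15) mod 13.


f(15) = 92
92 mod 13 = 1

1


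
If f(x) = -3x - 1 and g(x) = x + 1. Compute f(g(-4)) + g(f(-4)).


f(g(-4)) = 8
g(f(-4)) = 12
Sum = 20

20


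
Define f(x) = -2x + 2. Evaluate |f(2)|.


f(2) = -2
|-2| = 2

2


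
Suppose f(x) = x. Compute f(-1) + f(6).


f(-1) = -1
f(6) = 6
Sum = 5

5


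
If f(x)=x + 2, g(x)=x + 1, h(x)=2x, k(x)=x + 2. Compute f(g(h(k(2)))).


k(2) = 4
h(4) = 8
g(8) = 9
f(9) = 11

11


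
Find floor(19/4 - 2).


19/4 = 4.75
4.75 - 2 = 2.75
floor(2.75) = 2

2


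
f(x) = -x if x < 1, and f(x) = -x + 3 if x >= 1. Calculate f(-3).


-3 satisfies x < 1
f(-3) = 3

3


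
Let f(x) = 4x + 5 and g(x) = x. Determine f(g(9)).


g(9) = 9
f(9) = 41

41


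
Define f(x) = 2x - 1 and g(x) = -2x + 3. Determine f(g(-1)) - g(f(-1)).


f(g(-1)) = 9
g(f(-1)) = 9
Difference = 0

0


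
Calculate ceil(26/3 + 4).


26/3 = 8.6667
8.6667 + 4 = 12.6667
ceil(12.6667) = 13

13


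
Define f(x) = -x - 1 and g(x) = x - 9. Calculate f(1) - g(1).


f(1) = -2
g(1) = -8
Difference = 6

6


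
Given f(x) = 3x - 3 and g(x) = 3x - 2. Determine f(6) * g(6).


f(6) = 15
g(6) = 16
Product = 240

240


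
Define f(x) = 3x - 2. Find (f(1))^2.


f(1) = 1
(1)^2 = 1

1


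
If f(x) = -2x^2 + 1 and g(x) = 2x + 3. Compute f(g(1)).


-49


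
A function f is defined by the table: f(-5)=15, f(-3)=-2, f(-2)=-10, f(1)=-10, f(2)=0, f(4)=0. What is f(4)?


0


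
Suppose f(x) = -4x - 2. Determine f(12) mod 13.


f(12) = -50
-50 mod 13 = 2

2


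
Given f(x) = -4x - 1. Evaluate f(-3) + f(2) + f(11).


-43


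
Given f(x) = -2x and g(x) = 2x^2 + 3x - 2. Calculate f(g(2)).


g(2) = 12
f(12) = -24

-24


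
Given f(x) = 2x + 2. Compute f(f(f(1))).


22


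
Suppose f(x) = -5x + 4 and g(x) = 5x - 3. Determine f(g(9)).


g(9) = 42
f(42) = -206

-206


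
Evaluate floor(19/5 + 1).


4


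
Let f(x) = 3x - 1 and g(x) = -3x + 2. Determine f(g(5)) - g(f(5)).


f(g(5)) = -40
g(f(5)) = -40
Difference = 0

0


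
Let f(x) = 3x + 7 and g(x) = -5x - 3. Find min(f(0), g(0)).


f(0) = 7
g(0) = -3
min = -3

-3


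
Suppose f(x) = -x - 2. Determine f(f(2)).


f(2) = -4
f(-4) = 2

2


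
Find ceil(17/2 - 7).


2


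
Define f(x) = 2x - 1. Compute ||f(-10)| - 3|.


f(-10) = -21
|-21| = 21
|21 - 3| = 18

18


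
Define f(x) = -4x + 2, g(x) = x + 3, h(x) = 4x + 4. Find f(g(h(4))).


h(4) = 20
g(20) = 23
f(23) = -90

-90


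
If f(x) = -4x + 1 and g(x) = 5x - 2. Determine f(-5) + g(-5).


-6


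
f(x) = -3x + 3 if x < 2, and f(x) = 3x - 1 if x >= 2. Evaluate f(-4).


-4 satisfies x < 2
f(-4) = 15

15


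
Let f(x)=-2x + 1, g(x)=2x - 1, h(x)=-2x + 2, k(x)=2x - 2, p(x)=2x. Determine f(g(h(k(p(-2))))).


p(-2) = -4
k(-4) = -10
h(-10) = 22
g(22) = 43
f(43) = -85

-85


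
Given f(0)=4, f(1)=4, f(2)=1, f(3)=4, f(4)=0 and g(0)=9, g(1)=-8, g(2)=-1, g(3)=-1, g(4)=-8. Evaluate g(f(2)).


f(2) = 1
g(1) = -8

-8


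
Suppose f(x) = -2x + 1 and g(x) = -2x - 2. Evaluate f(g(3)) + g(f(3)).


f(g(3)) = 17
g(f(3)) = 8
Sum = 25

25


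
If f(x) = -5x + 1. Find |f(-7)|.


f(-7) = 36
|36| = 36

36


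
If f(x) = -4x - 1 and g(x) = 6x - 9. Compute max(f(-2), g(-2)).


f(-2) = 7
g(-2) = -21
max = 7

7


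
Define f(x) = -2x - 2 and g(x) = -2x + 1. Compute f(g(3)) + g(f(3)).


f(g(3)) = 8
g(f(3)) = 17
Sum = 25

25


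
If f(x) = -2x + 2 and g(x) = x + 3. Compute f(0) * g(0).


f(0) = 2
g(0) = 3
Product = 6

6


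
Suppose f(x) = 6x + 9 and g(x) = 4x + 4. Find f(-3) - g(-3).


f(-3) = -9
g(-3) = -8
Difference = -1

-1


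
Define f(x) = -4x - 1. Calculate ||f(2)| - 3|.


f(2) = -9
|-9| = 9
|9 - 3| = 6

6


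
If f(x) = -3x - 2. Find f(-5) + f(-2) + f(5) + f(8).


f(-5) = 13
f(-2) = 4
f(5) = -17
f(8) = -26
Sum = -26

-26


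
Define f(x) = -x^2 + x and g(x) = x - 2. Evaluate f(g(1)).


-2


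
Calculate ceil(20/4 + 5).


20/4 = 5
5 + 5 = 10
ceil(10) = 10

10


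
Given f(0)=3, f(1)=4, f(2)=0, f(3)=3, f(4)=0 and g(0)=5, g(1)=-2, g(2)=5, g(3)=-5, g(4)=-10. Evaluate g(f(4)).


f(4) = 0
g(0) = 5

5


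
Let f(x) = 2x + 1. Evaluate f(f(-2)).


-5


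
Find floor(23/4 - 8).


23/4 = 5.75
5.75 - 8 = -2.25
floor(-2.25) = -3

-3


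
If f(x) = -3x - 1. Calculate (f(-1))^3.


f(-1) = 2
(2)^3 = 8

8


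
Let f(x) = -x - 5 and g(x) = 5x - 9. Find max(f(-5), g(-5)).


f(-5) = 0
g(-5) = -34
max = 0

0


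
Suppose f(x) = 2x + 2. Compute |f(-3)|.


f(-3) = -4
|-4| = 4

4


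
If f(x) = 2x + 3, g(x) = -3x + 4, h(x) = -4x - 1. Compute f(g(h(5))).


h(5) = -21
g(-21) = 67
f(67) = 137

137


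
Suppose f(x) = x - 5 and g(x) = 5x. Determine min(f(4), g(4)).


-1


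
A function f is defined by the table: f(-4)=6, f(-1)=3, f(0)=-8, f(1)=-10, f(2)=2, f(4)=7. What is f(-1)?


Reading from the table at x = -1

3


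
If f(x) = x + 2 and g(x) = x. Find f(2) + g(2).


f(2) = 4
g(2) = 2
Sum = 6

6


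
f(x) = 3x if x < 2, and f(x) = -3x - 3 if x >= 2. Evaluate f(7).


7 satisfies x >= 2
f(7) = -24

-24


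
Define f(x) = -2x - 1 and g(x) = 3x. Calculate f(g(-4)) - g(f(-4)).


f(g(-4)) = 23
g(f(-4)) = 21
Difference = 2

2


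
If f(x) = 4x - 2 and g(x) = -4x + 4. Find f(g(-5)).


g(-5) = 24
f(24) = 94

94


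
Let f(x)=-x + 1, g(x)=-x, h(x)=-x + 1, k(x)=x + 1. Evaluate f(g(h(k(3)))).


k(3) = 4
h(4) = -3
g(-3) = 3
f(3) = -2

-2


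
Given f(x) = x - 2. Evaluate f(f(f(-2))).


f(-2) = -4
f(-4) = -6
f(-6) = -8

-8


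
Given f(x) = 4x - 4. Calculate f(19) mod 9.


f(19) = 72
72 mod 9 = 0

0


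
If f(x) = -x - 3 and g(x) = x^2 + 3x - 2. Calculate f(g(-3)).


g(-3) = -2
f(-2) = -1

-1


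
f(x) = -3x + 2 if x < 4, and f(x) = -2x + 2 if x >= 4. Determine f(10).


10 satisfies x >= 4
f(10) = -18

-18


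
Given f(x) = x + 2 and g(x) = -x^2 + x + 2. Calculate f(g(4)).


-8


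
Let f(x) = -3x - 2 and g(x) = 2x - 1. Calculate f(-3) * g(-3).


f(-3) = 7
g(-3) = -7
Product = -49

-49


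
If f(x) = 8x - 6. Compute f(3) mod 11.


f(3) = 18
18 mod 11 = 7

7


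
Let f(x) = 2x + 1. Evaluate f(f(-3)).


f(-3) = -5
f(-5) = -9

-9


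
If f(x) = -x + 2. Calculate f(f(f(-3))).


f(-3) = 5
f(5) = -3
f(-3) = 5

5


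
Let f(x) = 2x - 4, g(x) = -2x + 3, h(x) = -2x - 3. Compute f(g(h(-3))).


h(-3) = 3
g(3) = -3
f(-3) = -10

-10


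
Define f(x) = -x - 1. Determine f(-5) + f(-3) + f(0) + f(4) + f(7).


f(-5) = 4
f(-3) = 2
f(0) = -1
f(4) = -5
f(7) = -8
Sum = -8

-8


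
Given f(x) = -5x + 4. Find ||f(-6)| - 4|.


f(-6) = 34
|34| = 34
|34 - 4| = 30

30


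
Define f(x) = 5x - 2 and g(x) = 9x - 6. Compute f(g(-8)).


g(-8) = -78
f(-78) = -392

-392


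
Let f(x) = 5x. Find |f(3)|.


f(3) = 15
|15| = 15

15


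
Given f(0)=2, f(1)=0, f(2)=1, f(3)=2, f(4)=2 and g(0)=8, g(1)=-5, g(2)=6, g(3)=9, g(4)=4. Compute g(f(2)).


f(2) = 1
g(1) = -5

-5


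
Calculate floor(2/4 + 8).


2/4 = 0.5
0.5 + 8 = 8.5
floor(8.5) = 8

8


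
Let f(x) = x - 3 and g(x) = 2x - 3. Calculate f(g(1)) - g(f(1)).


3


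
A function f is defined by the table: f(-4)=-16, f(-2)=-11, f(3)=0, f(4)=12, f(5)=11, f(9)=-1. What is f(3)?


Reading from the table at x = 3

0


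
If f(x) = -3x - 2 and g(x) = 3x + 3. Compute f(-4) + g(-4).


f(-4) = 10
g(-4) = -9
Sum = 1

1


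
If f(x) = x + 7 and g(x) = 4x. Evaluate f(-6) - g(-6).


f(-6) = 1
g(-6) = -24
Difference = 25

25


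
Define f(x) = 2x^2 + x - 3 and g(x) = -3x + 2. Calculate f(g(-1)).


52


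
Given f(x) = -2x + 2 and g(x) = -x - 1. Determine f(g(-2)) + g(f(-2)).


-7


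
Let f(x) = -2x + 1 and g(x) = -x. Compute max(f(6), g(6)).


f(6) = -11
g(6) = -6
max = -6

-6


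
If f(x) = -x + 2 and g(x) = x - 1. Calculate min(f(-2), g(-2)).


-3


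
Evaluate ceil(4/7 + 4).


5


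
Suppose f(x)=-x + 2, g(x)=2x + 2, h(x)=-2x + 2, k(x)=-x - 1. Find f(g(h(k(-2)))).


k(-2) = 1
h(1) = 0
g(0) = 2
f(2) = 0

0


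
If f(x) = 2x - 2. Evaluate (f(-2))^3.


f(-2) = -6
(-6)^3 = -216

-216


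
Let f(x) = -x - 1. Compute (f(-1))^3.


0


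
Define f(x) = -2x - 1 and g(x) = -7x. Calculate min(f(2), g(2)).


f(2) = -5
g(2) = -14
min = -14

-14


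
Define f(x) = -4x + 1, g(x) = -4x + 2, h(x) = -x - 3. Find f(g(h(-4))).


h(-4) = 1
g(1) = -2
f(-2) = 9

9


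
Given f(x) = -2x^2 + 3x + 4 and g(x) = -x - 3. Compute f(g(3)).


g(3) = -6
f(-6) = (-2)*(-6)^2 + 3*(-6) + 4 = -86

-86


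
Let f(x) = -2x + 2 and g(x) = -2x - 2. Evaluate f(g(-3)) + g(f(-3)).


f(g(-3)) = -6
g(f(-3)) = -18
Sum = -24

-24


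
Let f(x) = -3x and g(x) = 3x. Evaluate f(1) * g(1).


f(1) = -3
g(1) = 3
Product = -9

-9


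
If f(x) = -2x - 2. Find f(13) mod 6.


2


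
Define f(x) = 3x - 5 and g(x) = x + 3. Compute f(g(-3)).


g(-3) = 0
f(0) = -5

-5


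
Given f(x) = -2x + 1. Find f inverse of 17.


Solve -2x + 1 = 17
x = (17 - 1) / (-2) = -8

-8


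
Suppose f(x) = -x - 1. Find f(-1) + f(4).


f(-1) = 0
f(4) = -5
Sum = -5

-5


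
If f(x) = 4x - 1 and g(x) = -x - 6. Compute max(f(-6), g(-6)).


f(-6) = -25
g(-6) = 0
max = 0

0


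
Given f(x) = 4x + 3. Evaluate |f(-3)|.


f(-3) = -9
|-9| = 9

9


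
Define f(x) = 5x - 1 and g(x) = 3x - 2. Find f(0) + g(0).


f(0) = -1
g(0) = -2
Sum = -3

-3


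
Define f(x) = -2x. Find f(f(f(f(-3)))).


f(-3) = 6
f(6) = -12
f(-12) = 24
f(24) = -48

-48


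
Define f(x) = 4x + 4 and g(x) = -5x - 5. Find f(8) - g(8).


f(8) = 36
g(8) = -45
Difference = 81

81


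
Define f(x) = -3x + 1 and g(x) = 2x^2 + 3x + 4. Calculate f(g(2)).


g(2) = 18
f(18) = -53

-53


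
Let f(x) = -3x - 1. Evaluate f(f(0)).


f(0) = -1
f(-1) = 2

2


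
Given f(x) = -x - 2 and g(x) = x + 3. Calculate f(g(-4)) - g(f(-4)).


f(g(-4)) = -1
g(f(-4)) = 5
Difference = -6

-6


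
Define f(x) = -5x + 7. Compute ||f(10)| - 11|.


f(10) = -43
|-43| = 43
|43 - 11| = 32

32


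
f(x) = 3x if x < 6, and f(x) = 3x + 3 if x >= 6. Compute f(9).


9 satisfies x >= 6
f(9) = 30

30


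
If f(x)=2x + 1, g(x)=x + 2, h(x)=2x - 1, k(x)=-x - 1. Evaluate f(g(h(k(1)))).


-5


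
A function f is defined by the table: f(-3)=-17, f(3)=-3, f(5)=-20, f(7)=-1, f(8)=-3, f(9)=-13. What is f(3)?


-3


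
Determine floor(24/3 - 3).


5


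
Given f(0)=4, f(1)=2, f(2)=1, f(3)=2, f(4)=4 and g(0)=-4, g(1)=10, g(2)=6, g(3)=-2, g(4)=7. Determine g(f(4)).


f(4) = 4
g(4) = 7

7


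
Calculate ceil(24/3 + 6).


14


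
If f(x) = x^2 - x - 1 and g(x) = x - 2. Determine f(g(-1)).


11


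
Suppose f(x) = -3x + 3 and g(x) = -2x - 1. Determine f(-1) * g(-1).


f(-1) = 6
g(-1) = 1
Product = 6

6


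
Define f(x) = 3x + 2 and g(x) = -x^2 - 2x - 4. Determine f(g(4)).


g(4) = -28
f(-28) = -82

-82


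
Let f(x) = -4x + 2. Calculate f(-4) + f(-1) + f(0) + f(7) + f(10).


f(-4) = 18
f(-1) = 6
f(0) = 2
f(7) = -26
f(10) = -38
Sum = -38

-38


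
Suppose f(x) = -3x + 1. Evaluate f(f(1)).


f(1) = -2
f(-2) = 7

7


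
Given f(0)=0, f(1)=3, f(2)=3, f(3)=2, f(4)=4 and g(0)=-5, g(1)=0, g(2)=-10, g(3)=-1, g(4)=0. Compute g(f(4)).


f(4) = 4
g(4) = 0

0


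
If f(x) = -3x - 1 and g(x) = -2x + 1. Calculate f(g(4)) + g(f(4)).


47


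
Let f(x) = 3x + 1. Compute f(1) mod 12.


4


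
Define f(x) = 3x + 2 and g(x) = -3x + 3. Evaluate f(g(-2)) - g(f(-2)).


f(g(-2)) = 29
g(f(-2)) = 15
Difference = 14

14


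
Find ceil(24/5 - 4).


24/5 = 4.8
4.8 - 4 = 0.8
ceil(0.8) = 1

1


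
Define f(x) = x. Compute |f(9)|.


f(9) = 9
|9| = 9

9


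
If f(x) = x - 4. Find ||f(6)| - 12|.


10


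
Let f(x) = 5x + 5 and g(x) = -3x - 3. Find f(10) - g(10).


88


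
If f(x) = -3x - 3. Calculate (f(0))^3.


-27


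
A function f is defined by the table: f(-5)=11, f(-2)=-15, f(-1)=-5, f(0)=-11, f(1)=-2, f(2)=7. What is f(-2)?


Reading from the table at x = -2

-15


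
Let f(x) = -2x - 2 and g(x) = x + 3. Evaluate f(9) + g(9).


f(9) = -20
g(9) = 12
Sum = -8

-8


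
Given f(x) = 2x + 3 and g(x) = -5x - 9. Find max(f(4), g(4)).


11


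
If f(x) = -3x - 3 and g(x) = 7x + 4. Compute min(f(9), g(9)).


f(9) = -30
g(9) = 67
min = -30

-30


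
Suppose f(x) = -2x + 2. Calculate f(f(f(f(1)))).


f(1) = 0
f(0) = 2
f(2) = -2
f(-2) = 6

6


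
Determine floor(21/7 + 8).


21/7 = 3
3 + 8 = 11
floor(11) = 11

11


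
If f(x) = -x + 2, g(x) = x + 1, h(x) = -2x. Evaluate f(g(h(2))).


h(2) = -4
g(-4) = -3
f(-3) = 5

5


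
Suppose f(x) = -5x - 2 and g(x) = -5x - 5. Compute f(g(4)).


123


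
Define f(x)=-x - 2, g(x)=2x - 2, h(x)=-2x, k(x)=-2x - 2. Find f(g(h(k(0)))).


k(0) = -2
h(-2) = 4
g(4) = 6
f(6) = -8

-8


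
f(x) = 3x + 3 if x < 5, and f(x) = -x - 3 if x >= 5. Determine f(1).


1 satisfies x < 5
f(1) = 6

6


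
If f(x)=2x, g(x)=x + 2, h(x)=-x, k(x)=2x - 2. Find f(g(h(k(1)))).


k(1) = 0
h(0) = 0
g(0) = 2
f(2) = 4

4


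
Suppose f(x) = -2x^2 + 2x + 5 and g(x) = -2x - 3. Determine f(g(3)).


-175


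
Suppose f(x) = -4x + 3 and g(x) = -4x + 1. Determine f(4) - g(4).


f(4) = -13
g(4) = -15
Difference = 2

2


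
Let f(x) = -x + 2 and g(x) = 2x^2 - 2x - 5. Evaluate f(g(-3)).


g(-3) = 19
f(19) = -17

-17


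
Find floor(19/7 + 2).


4


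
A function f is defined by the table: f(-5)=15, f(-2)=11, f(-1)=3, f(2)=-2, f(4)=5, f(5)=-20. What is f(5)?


Reading from the table at x = 5

-20


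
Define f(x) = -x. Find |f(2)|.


2


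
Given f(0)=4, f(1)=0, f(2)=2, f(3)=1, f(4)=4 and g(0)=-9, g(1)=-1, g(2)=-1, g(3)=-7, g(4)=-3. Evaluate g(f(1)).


-9


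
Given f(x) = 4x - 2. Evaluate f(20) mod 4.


2


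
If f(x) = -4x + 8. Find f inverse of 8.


Solve -4x + 8 = 8
x = (8 - 8) / (-4) = 0

0


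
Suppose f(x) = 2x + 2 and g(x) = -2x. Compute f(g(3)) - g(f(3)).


6


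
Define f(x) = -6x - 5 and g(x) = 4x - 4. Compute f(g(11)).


-245


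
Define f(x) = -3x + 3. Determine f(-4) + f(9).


f(-4) = 15
f(9) = -24
Sum = -9

-9


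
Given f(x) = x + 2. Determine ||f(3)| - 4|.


f(3) = 5
|5| = 5
|5 - 4| = 1

1


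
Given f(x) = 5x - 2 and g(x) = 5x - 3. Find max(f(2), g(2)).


f(2) = 8
g(2) = 7
max = 8

8


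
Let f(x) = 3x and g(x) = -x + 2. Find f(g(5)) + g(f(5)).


f(g(5)) = -9
g(f(5)) = -13
Sum = -22

-22


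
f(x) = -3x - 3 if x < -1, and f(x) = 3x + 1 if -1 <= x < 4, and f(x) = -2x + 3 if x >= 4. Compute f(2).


2 satisfies -1 <= x < 4
f(2) = 7

7


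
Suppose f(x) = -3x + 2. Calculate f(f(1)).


5


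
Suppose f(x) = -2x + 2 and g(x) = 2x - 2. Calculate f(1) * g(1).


f(1) = 0
g(1) = 0
Product = 0

0


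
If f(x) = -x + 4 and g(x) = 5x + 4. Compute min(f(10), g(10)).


f(10) = -6
g(10) = 54
min = -6

-6


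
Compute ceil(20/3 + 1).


20/3 = 6.6667
6.6667 + 1 = 7.6667
ceil(7.6667) = 8

8


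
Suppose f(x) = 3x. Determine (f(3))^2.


f(3) = 9
(9)^2 = 81

81


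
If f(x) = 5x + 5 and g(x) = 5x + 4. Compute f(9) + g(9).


f(9) = 50
g(9) = 49
Sum = 99

99


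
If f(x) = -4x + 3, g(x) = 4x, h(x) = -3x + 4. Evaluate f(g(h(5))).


h(5) = -11
g(-11) = -44
f(-44) = 179

179


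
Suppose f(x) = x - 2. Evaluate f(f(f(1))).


f(1) = -1
f(-1) = -3
f(-3) = -5

-5


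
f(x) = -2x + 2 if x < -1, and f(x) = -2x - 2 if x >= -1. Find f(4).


-10


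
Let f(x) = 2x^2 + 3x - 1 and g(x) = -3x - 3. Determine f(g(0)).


g(0) = -3
f(-3) = 2*(-3)^2 + 3*(-3) - 1 = 8

8


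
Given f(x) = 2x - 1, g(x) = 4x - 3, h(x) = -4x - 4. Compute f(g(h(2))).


h(2) = -12
g(-12) = -51
f(-51) = -103

-103


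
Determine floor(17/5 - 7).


17/5 = 3.4
3.4 - 7 = -3.6
floor(-3.6) = -4

-4


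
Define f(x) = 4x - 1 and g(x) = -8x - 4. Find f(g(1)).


g(1) = -12
f(-12) = -49

-49


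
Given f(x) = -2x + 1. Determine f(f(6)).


f(6) = -11
f(-11) = 23

23


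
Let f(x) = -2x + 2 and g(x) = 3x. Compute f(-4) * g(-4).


f(-4) = 10
g(-4) = -12
Product = -120

-120


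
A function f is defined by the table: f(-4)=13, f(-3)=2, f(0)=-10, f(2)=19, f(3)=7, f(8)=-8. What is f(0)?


Reading from the table at x = 0

-10


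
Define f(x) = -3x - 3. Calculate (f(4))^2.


f(4) = -15
(-15)^2 = 225

225


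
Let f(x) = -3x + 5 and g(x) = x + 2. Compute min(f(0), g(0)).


f(0) = 5
g(0) = 2
min = 2

2


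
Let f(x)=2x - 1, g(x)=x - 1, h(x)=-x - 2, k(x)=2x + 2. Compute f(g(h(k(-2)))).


-3


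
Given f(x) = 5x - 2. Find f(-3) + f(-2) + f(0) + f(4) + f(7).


f(-3) = -17
f(-2) = -12
f(0) = -2
f(4) = 18
f(7) = 33
Sum = 20

20


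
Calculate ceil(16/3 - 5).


1


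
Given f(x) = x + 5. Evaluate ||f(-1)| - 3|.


f(-1) = 4
|4| = 4
|4 - 3| = 1

1


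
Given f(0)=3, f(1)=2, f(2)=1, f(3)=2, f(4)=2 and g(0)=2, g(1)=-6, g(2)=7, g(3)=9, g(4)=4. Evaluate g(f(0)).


f(0) = 3
g(3) = 9

9


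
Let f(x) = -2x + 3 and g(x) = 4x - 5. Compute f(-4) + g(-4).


f(-4) = 11
g(-4) = -21
Sum = -10

-10


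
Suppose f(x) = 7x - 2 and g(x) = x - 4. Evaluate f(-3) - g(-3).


f(-3) = -23
g(-3) = -7
Difference = -16

-16


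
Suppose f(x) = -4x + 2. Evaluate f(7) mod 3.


f(7) = -26
-26 mod 3 = 1

1


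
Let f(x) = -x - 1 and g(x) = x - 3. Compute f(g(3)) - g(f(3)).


f(g(3)) = -1
g(f(3)) = -7
Difference = 6

6


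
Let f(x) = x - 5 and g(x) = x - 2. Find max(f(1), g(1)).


f(1) = -4
g(1) = -1
max = -1

-1


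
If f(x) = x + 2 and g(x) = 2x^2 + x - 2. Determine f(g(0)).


g(0) = -2
f(-2) = 0

0


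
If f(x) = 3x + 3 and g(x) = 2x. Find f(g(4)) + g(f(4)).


f(g(4)) = 27
g(f(4)) = 30
Sum = 57

57


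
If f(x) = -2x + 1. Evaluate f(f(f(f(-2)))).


f(-2) = 5
f(5) = -9
f(-9) = 19
f(19) = -37

-37


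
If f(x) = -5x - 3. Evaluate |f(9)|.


48


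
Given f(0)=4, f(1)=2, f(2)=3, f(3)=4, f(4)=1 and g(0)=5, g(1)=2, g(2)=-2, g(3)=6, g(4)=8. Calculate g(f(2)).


f(2) = 3
g(3) = 6

6


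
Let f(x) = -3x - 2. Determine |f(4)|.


14


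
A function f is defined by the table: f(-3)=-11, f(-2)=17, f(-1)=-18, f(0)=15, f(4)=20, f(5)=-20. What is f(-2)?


Reading from the table at x = -2

17


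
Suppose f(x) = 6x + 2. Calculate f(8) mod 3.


f(8) = 50
50 mod 3 = 2

2


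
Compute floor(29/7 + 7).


29/7 = 4.1429
4.1429 + 7 = 11.1429
floor(11.1429) = 11

11


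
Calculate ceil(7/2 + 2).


7/2 = 3.5
3.5 + 2 = 5.5
ceil(5.5) = 6

6


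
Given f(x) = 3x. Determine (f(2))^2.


36


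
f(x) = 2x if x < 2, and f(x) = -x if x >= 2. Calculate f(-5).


-10


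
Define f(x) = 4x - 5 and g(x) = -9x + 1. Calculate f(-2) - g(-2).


f(-2) = -13
g(-2) = 19
Difference = -32

-32


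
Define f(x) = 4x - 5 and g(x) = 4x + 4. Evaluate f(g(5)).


g(5) = 24
f(24) = 91

91


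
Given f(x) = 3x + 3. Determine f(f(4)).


f(4) = 15
f(15) = 48

48


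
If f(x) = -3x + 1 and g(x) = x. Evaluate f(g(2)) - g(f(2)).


f(g(2)) = -5
g(f(2)) = -5
Difference = 0

0


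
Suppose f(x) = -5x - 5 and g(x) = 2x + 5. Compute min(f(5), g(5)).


-30


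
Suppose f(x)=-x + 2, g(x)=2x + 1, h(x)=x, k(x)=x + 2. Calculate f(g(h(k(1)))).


k(1) = 3
h(3) = 3
g(3) = 7
f(7) = -5

-5


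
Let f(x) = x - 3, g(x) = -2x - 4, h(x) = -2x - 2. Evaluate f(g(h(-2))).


h(-2) = 2
g(2) = -8
f(-8) = -11

-11


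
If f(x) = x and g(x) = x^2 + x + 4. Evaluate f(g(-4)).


g(-4) = 16
f(16) = 16

16


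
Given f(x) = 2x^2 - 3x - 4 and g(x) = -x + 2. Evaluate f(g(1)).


g(1) = 1
f(1) = 2*(1)^2 - 3*(1) - 4 = -5

-5


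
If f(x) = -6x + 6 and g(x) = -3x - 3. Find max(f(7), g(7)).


-24


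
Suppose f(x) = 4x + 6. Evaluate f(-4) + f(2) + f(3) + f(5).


48


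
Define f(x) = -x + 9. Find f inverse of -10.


Solve -x + 9 = -10
x = (-10 - 9) / (-1) = 19

19


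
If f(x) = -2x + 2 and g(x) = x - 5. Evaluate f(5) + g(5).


-8


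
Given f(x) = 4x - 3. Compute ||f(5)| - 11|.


f(5) = 17
|17| = 17
|17 - 11| = 6

6


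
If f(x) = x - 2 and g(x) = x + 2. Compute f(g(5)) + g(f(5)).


f(g(5)) = 5
g(f(5)) = 5
Sum = 10

10


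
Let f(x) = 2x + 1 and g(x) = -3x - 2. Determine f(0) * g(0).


-2


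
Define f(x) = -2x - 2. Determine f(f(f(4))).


f(4) = -10
f(-10) = 18
f(18) = -38

-38


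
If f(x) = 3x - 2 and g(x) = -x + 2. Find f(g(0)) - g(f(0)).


f(g(0)) = 4
g(f(0)) = 4
Difference = 0

0


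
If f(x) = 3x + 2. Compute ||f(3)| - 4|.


f(3) = 11
|11| = 11
|11 - 4| = 7

7


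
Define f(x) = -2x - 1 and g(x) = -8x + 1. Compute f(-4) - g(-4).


f(-4) = 7
g(-4) = 33
Difference = -26

-26


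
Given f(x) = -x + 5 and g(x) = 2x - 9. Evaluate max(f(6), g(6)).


3


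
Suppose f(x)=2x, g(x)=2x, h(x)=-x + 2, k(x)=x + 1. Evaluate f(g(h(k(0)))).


4


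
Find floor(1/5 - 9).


1/5 = 0.2
0.2 - 9 = -8.8
floor(-8.8) = -9

-9


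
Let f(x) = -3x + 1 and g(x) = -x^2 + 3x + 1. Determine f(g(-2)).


g(-2) = -9
f(-9) = 28

28


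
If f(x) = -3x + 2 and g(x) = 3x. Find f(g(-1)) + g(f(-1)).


f(g(-1)) = 11
g(f(-1)) = 15
Sum = 26

26


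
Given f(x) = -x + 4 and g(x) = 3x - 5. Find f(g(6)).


g(6) = 13
f(13) = -9

-9


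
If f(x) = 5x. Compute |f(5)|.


f(5) = 25
|25| = 25

25


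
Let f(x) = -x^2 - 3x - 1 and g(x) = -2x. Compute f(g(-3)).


g(-3) = 6
f(6) = (-1)*(6)^2 - 3*(6) - 1 = -55

-55


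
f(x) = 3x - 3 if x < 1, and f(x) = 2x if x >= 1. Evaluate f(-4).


-4 satisfies x < 1
f(-4) = -15

-15


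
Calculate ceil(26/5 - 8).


26/5 = 5.2
5.2 - 8 = -2.8
ceil(-2.8) = -2

-2


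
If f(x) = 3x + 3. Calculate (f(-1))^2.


f(-1) = 0
(0)^2 = 0

0


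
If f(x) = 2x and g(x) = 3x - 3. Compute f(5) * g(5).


f(5) = 10
g(5) = 12
Product = 120

120


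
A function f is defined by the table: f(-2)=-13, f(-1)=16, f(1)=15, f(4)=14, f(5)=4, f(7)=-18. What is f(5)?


Reading from the table at x = 5

4
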